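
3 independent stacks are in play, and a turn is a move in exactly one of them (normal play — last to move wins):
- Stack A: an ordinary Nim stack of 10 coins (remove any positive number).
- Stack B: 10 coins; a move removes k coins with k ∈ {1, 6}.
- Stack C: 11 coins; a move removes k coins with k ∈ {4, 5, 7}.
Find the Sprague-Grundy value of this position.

11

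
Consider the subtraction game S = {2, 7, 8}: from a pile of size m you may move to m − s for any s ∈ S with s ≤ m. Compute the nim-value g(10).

0

Grundy values for subtraction set {2, 7, 8}:
g(0) = mex{} = 0
g(1) = mex{} = 0
g(2) = mex{0} = 1
g(3) = mex{0} = 1
g(4) = mex{1} = 0
g(5) = mex{1} = 0
g(6) = mex{0} = 1
g(7) = mex{0} = 1
g(8) = mex{0,1} = 2
g(9) = mex{0,1} = 2
g(10) = mex{1,2} = 0
So g(10) = 0.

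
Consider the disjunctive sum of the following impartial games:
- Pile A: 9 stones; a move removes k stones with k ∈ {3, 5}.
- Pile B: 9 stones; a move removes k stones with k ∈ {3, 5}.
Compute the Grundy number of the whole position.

0

Grundy values for pile A (subtraction set {3, 5}):
g(0) = mex{} = 0
g(1) = mex{} = 0
g(2) = mex{} = 0
g(3) = mex{0} = 1
g(4) = mex{0} = 1
g(5) = mex{0} = 1
g(6) = mex{0,1} = 2
g(7) = mex{0,1} = 2
g(8) = mex{1} = 0
g(9) = mex{1,2} = 0
So g(9) = 0.
Build the Grundy sequence for pile B with g(k) = mex{g(k−s) : s ∈ {3, 5}, s ≤ k}:
k:     0  1  2  3  4  5  6  7  8  9
g(k):  0  0  0  1  1  1  2  2  0  0
So g(9) = 0.
By the Sprague-Grundy theorem, the Grundy value of a sum of independent games is the XOR of the component values.
Combined value = 0 ⊕ 0 = 0.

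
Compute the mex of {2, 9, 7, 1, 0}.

The values 0, 1, 2 are all present; 3 is the first non-negative integer missing from the set.

3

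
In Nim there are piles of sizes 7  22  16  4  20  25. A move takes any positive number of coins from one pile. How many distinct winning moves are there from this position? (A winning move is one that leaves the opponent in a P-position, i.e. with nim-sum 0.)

1

Nim-sum: 7 XOR 22 XOR 16 XOR 4 XOR 20 XOR 25 = 8.
The overall nim-sum is X = 8. A pile of size p has a winning move iff p XOR X < p (reduce it to p XOR X).
  7: 7 XOR 8 = 15 ≥ 7 — no move.
  22: 22 XOR 8 = 30 ≥ 22 — no move.
  16: 16 XOR 8 = 24 ≥ 16 — no move.
  4: 4 XOR 8 = 12 ≥ 4 — no move.
  20: 20 XOR 8 = 28 ≥ 20 — no move.
  25: 25 XOR 8 = 17 < 25 — winning move (to 17).
That gives 1 winning move.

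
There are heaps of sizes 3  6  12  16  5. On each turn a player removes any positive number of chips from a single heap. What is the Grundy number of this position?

28

In binary:
  00011  (3)
  00110  (6)
  01100  (12)
  10000  (16)
  00101  (5)
  -----
  11100  (28)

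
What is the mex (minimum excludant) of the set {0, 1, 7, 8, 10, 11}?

The values 0, 1 are all present; 2 is the first non-negative integer missing from the set.

2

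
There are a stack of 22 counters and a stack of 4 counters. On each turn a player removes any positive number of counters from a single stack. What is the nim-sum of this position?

18

Compute the nim-sum pairwise:
22 XOR 4 = 18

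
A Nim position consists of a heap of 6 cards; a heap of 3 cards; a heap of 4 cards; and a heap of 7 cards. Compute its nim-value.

6

In binary:
  110  (6)
  011  (3)
  100  (4)
  111  (7)
  ---
  110  (6)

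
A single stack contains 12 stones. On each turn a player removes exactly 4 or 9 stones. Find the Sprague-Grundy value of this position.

Compute g(0), g(1), … for moves {4, 9}:
k:     0  1  2  3  4  5  6  7  8  9 10 11 12
g(k):  0  0  0  0  1  1  1  1  0  2  2  2  1
So g(12) = 1.

1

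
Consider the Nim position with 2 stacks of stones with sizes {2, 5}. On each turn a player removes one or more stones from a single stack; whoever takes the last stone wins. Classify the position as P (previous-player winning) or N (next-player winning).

N-position

Write each in binary and XOR column by column:
  010  (2)
  101  (5)
  ---
  111  (7)
The nim-sum is 7 ≠ 0, so this is an N-position: the player to move can win.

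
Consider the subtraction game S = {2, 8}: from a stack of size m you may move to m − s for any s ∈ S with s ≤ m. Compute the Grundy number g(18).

2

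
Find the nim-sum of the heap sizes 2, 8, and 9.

3

Bitwise XOR of the heap sizes:
  0010  (2)
  1000  (8)
  1001  (9)
  ----
  0011  (3)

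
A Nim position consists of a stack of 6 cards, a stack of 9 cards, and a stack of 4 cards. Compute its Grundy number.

Compute the nim-sum pairwise:
6 ^ 9 = 15
15 ^ 4 = 11

11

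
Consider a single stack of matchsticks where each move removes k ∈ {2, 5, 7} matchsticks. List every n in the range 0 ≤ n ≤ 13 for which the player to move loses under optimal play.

0, 1, 4, 10, 13

Compute g(0), g(1), … for moves {2, 5, 7}:
k:     0  1  2  3  4  5  6  7  8  9 10 11 12 13
g(k):  0  0  1  1  0  2  1  3  2  2  0  3  1  0
The P-positions (g = 0) in 0..13 are 0, 1, 4, 10, 13.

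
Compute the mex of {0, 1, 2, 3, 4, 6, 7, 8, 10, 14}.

The values 0, 1, 2, 3, 4 are all present; 5 is the first non-negative integer missing from the set.

5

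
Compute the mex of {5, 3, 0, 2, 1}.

4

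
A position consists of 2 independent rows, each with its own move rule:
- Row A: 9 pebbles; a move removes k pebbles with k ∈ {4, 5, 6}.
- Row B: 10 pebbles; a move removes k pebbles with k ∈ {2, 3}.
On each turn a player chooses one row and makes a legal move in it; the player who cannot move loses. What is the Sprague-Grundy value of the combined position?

Build the Grundy sequence for row A with g(k) = mex{g(k−s) : s ∈ {4, 5, 6}, s ≤ k}:
k:     0  1  2  3  4  5  6  7  8  9
g(k):  0  0  0  0  1  1  1  1  2  2
So g(9) = 2.
For row B, compute g(0), g(1), … with moves {2, 3}:
k:     0  1  2  3  4  5  6  7  8  9 10
g(k):  0  0  1  1  2  0  0  1  1  2  0
So g(10) = 0.
The value of a disjunctive sum is the nim-sum of the parts.
Combined value = 2 XOR 0 = 2.

2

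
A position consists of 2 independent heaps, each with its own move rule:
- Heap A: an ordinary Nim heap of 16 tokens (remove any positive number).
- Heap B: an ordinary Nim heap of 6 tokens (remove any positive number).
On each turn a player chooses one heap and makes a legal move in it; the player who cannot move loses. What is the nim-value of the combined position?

Heap A is a plain Nim heap of size 16, so its Grundy value is 16.
Heap B is a plain Nim heap of size 6, so its Grundy value is 6.
The value of a disjunctive sum is the nim-sum of the parts.
Combined value = 16 ⊕ 6 = 22.

22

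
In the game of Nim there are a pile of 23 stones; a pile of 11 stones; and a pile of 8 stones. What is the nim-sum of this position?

20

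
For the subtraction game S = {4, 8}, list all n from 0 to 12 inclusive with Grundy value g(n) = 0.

0, 1, 2, 3, 12

Build the Grundy sequence with g(k) = mex{g(k−s) : s ∈ {4, 8}, s ≤ k}:
k:     0  1  2  3  4  5  6  7  8  9 10 11 12
g(k):  0  0  0  0  1  1  1  1  2  2  2  2  0
The P-positions (g = 0) in 0..12 are 0, 1, 2, 3, 12.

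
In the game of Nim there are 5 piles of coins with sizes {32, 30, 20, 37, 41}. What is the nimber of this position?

38

Nim-sum: 32 XOR 30 XOR 20 XOR 37 XOR 41 = 38.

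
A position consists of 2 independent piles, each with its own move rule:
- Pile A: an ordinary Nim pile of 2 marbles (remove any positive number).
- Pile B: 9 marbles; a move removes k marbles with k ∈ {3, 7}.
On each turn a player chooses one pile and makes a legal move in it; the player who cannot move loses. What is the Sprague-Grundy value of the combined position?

3

Pile A is a plain Nim pile of size 2, so its Grundy value is 2.
Build the Grundy sequence for pile B with g(k) = mex{g(k−s) : s ∈ {3, 7}, s ≤ k}:
g(0) = mex{} = 0
g(1) = mex{} = 0
g(2) = mex{} = 0
g(3) = mex{0} = 1
g(4) = mex{0} = 1
g(5) = mex{0} = 1
g(6) = mex{1} = 0
g(7) = mex{0,1} = 2
g(8) = mex{0,1} = 2
g(9) = mex{0} = 1
So g(9) = 1.
The value of a disjunctive sum is the nim-sum of the parts.
Combined value = 2 XOR 1 = 3.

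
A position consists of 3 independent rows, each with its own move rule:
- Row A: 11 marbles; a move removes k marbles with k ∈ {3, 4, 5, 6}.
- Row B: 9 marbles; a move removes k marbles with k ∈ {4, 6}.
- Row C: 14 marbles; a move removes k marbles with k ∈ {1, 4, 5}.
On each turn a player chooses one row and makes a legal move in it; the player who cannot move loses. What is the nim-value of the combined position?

0

Build the Grundy sequence for row A with g(k) = mex{g(k−s) : s ∈ {3, 4, 5, 6}, s ≤ k}:
g(0) = mex{} = 0
g(1) = mex{} = 0
g(2) = mex{} = 0
g(3) = mex{0} = 1
g(4) = mex{0} = 1
g(5) = mex{0} = 1
g(6) = mex{0,1} = 2
g(7) = mex{0,1} = 2
g(8) = mex{0,1} = 2
g(9) = mex{1,2} = 0
g(10) = mex{1,2} = 0
g(11) = mex{1,2} = 0
So g(11) = 0.
Grundy values for row B (subtraction set {4, 6}):
g(0) = mex{} = 0
g(1) = mex{} = 0
g(2) = mex{} = 0
g(3) = mex{} = 0
g(4) = mex{0} = 1
g(5) = mex{0} = 1
g(6) = mex{0} = 1
g(7) = mex{0} = 1
g(8) = mex{0,1} = 2
g(9) = mex{0,1} = 2
So g(9) = 2.
Build the Grundy sequence for row C with g(k) = mex{g(k−s) : s ∈ {1, 4, 5}, s ≤ k}:
g(0) = mex{} = 0
g(1) = mex{0} = 1
g(2) = mex{1} = 0
g(3) = mex{0} = 1
g(4) = mex{0,1} = 2
g(5) = mex{0,1,2} = 3
g(6) = mex{0,1,3} = 2
g(7) = mex{0,1,2} = 3
g(8) = mex{1,2,3} = 0
g(9) = mex{0,2,3} = 1
g(10) = mex{1,2,3} = 0
g(11) = mex{0,2,3} = 1
g(12) = mex{0,1,3} = 2
g(13) = mex{0,1,2} = 3
g(14) = mex{0,1,3} = 2
So g(14) = 2.
The value of a disjunctive sum is the nim-sum of the parts.
Combined value = 0 XOR 2 XOR 2 = 0.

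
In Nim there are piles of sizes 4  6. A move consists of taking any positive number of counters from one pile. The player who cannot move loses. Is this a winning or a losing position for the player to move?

Nim-sum: 4 ^ 6 = 2.
The nim-sum is 2 ≠ 0, so this is an N-position: the player to move can win.

Winning position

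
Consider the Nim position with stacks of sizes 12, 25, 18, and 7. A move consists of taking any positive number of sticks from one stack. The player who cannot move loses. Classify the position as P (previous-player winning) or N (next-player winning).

P-position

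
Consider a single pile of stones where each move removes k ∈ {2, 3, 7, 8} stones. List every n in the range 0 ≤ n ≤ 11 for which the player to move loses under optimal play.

0, 1, 5, 6, 10, 11

Compute g(0), g(1), … for moves {2, 3, 7, 8}:
g(0) = mex{} = 0
g(1) = mex{} = 0
g(2) = mex{0} = 1
g(3) = mex{0} = 1
g(4) = mex{0,1} = 2
g(5) = mex{1} = 0
g(6) = mex{1,2} = 0
g(7) = mex{0,2} = 1
g(8) = mex{0} = 1
g(9) = mex{0,1} = 2
g(10) = mex{1} = 0
g(11) = mex{1,2} = 0
The P-positions (g = 0) in 0..11 are 0, 1, 5, 6, 10, 11.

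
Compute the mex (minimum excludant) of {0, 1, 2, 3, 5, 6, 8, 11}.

The values 0, 1, 2, 3 are all present; 4 is the first non-negative integer missing from the set.

4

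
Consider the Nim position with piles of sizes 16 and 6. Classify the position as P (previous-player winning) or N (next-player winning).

N-position

Compute the nim-sum pairwise:
16 XOR 6 = 22
The nim-sum is 22 ≠ 0, so this is an N-position: the player to move can win.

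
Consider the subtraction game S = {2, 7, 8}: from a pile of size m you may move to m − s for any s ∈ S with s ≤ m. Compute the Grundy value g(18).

2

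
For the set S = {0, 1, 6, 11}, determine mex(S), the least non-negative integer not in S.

2

The values 0, 1 are all present; 2 is the first non-negative integer missing from the set.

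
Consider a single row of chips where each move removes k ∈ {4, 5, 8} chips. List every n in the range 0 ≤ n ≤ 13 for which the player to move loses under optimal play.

0, 1, 2, 3, 12, 13

Compute g(0), g(1), … for moves {4, 5, 8}:
k:     0  1  2  3  4  5  6  7  8  9 10 11 12 13
g(k):  0  0  0  0  1  1  1  1  2  2  2  2  0  0
The P-positions (g = 0) in 0..13 are 0, 1, 2, 3, 12, 13.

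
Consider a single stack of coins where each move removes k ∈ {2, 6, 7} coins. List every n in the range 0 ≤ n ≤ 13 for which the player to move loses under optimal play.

Grundy values for subtraction set {2, 6, 7}:
k:     0  1  2  3  4  5  6  7  8  9 10 11 12 13
g(k):  0  0  1  1  0  0  1  1  2  0  3  1  2  0
The P-positions (g = 0) in 0..13 are 0, 1, 4, 5, 9, 13.

0, 1, 4, 5, 9, 13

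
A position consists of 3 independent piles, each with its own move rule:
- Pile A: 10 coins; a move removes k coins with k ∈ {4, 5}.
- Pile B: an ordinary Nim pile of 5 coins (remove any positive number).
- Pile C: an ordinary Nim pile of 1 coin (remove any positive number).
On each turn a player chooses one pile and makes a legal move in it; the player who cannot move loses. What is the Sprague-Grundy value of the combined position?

Build the Grundy sequence for pile A with g(k) = mex{g(k−s) : s ∈ {4, 5}, s ≤ k}:
k:     0  1  2  3  4  5  6  7  8  9 10
g(k):  0  0  0  0  1  1  1  1  2  0  0
So g(10) = 0.
Pile B is a plain Nim pile of size 5, so its Grundy value is 5.
Pile C is a plain Nim pile of size 1, so its Grundy value is 1.
The value of a disjunctive sum is the nim-sum of the parts.
Combined value = 0 ⊕ 5 ⊕ 1 = 4.

4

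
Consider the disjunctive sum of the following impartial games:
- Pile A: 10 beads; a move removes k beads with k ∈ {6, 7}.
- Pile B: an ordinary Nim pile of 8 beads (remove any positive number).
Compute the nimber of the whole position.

For pile A, compute g(0), g(1), … with moves {6, 7}:
g(0) = mex{} = 0
g(1) = mex{} = 0
g(2) = mex{} = 0
g(3) = mex{} = 0
g(4) = mex{} = 0
g(5) = mex{} = 0
g(6) = mex{0} = 1
g(7) = mex{0} = 1
g(8) = mex{0} = 1
g(9) = mex{0} = 1
g(10) = mex{0} = 1
So g(10) = 1.
Pile B is a plain Nim pile of size 8, so its Grundy value is 8.
By the Sprague-Grundy theorem, the Grundy value of a sum of independent games is the XOR of the component values.
Combined value = 1 ⊕ 8 = 9.

9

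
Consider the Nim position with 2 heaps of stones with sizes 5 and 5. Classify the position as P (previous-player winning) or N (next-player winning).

P-position

In binary:
  101  (5)
  101  (5)
  ---
  000  (0)
The nim-sum is 0, so this is a P-position: the player to move is in a losing position under optimal play.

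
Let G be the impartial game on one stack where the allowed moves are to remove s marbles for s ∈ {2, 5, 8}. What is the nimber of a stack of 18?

2

Build the Grundy sequence with g(k) = mex{g(k−s) : s ∈ {2, 5, 8}, s ≤ k}:
k:     0  1  2  3  4  5  6  7  8  9 10 11 12 13 14 15 16 17 18
g(k):  0  0  1  1  0  2  1  0  2  1  0  0  1  1  0  2  1  0  2
So g(18) = 2.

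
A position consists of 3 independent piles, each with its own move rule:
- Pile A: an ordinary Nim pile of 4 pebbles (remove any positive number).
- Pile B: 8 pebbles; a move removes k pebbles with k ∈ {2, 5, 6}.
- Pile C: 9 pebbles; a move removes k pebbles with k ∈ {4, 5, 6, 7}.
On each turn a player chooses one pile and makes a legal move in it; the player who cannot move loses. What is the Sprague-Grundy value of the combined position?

Pile A is a plain Nim pile of size 4, so its Grundy value is 4.
Build the Grundy sequence for pile B with g(k) = mex{g(k−s) : s ∈ {2, 5, 6}, s ≤ k}:
k:     0  1  2  3  4  5  6  7  8
g(k):  0  0  1  1  0  2  1  3  0
So g(8) = 0.
For pile C, compute g(0), g(1), … with moves {4, 5, 6, 7}:
k:     0  1  2  3  4  5  6  7  8  9
g(k):  0  0  0  0  1  1  1  1  2  2
So g(9) = 2.
The value of a disjunctive sum is the nim-sum of the parts.
Combined value = 4 XOR 0 XOR 2 = 6.

6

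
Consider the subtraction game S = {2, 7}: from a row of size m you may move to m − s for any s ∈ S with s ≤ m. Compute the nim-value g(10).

0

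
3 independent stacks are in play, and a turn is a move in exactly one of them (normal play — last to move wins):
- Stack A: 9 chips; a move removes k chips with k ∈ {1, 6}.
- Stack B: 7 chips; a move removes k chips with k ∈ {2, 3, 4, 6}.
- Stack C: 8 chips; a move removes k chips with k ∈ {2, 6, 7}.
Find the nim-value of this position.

1

Grundy values for stack A (subtraction set {1, 6}):
g(0) = mex{} = 0
g(1) = mex{0} = 1
g(2) = mex{1} = 0
g(3) = mex{0} = 1
g(4) = mex{1} = 0
g(5) = mex{0} = 1
g(6) = mex{0,1} = 2
g(7) = mex{1,2} = 0
g(8) = mex{0} = 1
g(9) = mex{1} = 0
So g(9) = 0.
For stack B, compute g(0), g(1), … with moves {2, 3, 4, 6}:
k:     0  1  2  3  4  5  6  7
g(k):  0  0  1  1  2  2  3  3
So g(7) = 3.
Grundy values for stack C (subtraction set {2, 6, 7}):
g(0) = mex{} = 0
g(1) = mex{} = 0
g(2) = mex{0} = 1
g(3) = mex{0} = 1
g(4) = mex{1} = 0
g(5) = mex{1} = 0
g(6) = mex{0} = 1
g(7) = mex{0} = 1
g(8) = mex{0,1} = 2
So g(8) = 2.
By the Sprague-Grundy theorem, the Grundy value of a sum of independent games is the XOR of the component values.
Combined value = 0 XOR 3 XOR 2 = 1.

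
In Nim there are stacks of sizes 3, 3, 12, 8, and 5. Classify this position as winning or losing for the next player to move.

Winning position

Write each in binary and XOR column by column:
  0011  (3)
  0011  (3)
  1100  (12)
  1000  (8)
  0101  (5)
  ----
  0001  (1)
The nim-sum is 1 ≠ 0, so this is an N-position: the player to move can win.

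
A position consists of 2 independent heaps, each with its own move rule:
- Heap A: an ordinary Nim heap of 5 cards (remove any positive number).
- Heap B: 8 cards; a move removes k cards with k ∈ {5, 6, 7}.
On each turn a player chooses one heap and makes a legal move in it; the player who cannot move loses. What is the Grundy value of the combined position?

Heap A is a plain Nim heap of size 5, so its Grundy value is 5.
Grundy values for heap B (subtraction set {5, 6, 7}):
k:     0  1  2  3  4  5  6  7  8
g(k):  0  0  0  0  0  1  1  1  1
So g(8) = 1.
By the Sprague-Grundy theorem, the Grundy value of a sum of independent games is the XOR of the component values.
Combined value = 5 ⊕ 1 = 4.

4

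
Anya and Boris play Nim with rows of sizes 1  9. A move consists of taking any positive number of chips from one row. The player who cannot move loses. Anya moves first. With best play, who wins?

Anya wins

Nim-sum: 1 XOR 9 = 8.
The nim-sum is 8 ≠ 0, so this is an N-position: the player to move can win; Anya has a winning move.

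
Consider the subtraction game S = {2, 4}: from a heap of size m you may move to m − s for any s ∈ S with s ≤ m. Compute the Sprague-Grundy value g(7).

Grundy values for subtraction set {2, 4}:
g(0) = mex{} = 0
g(1) = mex{} = 0
g(2) = mex{0} = 1
g(3) = mex{0} = 1
g(4) = mex{0,1} = 2
g(5) = mex{0,1} = 2
g(6) = mex{1,2} = 0
g(7) = mex{1,2} = 0
So g(7) = 0.

0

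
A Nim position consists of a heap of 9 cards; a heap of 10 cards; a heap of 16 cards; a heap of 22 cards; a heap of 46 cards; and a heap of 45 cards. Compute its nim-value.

Nim-sum: 9 ^ 10 ^ 16 ^ 22 ^ 46 ^ 45 = 6.

6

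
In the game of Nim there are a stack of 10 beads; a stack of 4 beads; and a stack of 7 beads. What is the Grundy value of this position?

9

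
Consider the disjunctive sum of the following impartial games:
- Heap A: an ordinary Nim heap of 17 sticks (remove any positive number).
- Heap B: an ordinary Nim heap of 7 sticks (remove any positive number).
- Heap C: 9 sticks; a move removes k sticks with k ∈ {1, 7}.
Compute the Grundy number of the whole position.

23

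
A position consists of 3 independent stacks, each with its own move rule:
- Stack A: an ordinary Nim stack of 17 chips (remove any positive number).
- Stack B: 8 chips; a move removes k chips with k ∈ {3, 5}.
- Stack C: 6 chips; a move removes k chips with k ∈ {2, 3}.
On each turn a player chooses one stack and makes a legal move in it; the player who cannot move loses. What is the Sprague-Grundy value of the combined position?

Stack A is a plain Nim stack of size 17, so its Grundy value is 17.
Build the Grundy sequence for stack B with g(k) = mex{g(k−s) : s ∈ {3, 5}, s ≤ k}:
k:     0  1  2  3  4  5  6  7  8
g(k):  0  0  0  1  1  1  2  2  0
So g(8) = 0.
Grundy values for stack C (subtraction set {2, 3}):
k:     0  1  2  3  4  5  6
g(k):  0  0  1  1  2  0  0
So g(6) = 0.
By the Sprague-Grundy theorem, the Grundy value of a sum of independent games is the XOR of the component values.
Combined value = 17 ⊕ 0 ⊕ 0 = 17.

17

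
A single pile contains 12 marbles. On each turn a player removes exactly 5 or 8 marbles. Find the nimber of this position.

2

Compute g(0), g(1), … for moves {5, 8}:
k:     0  1  2  3  4  5  6  7  8  9 10 11 12
g(k):  0  0  0  0  0  1  1  1  1  1  2  2  2
So g(12) = 2.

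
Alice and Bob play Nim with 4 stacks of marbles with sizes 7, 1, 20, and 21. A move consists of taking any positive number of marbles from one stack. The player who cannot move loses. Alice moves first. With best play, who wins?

Compute the nim-sum pairwise:
7 ^ 1 = 6
6 ^ 20 = 18
18 ^ 21 = 7
The nim-sum is 7 ≠ 0, so this is an N-position: the player to move can win; Alice has a winning move.

Alice wins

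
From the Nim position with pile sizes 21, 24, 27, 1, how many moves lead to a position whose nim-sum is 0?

3

Nim-sum: 21 ^ 24 ^ 27 ^ 1 = 23.
The overall nim-sum is X = 23. A pile of size p has a winning move iff p XOR X < p (reduce it to p XOR X).
  21: 21 XOR 23 = 2 < 21 — winning move (to 2).
  24: 24 XOR 23 = 15 < 24 — winning move (to 15).
  27: 27 XOR 23 = 12 < 27 — winning move (to 12).
  1: 1 XOR 23 = 22 ≥ 1 — no move.
That gives 3 winning moves.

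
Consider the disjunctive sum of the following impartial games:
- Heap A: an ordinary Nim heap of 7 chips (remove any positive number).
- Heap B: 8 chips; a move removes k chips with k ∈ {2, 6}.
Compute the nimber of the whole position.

7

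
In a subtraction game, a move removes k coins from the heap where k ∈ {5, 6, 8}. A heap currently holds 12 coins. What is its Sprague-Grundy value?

2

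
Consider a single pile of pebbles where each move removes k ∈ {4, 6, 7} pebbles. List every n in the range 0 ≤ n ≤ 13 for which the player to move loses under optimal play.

Build the Grundy sequence with g(k) = mex{g(k−s) : s ∈ {4, 6, 7}, s ≤ k}:
g(0) = mex{} = 0
g(1) = mex{} = 0
g(2) = mex{} = 0
g(3) = mex{} = 0
g(4) = mex{0} = 1
g(5) = mex{0} = 1
g(6) = mex{0} = 1
g(7) = mex{0} = 1
g(8) = mex{0,1} = 2
g(9) = mex{0,1} = 2
g(10) = mex{0,1} = 2
g(11) = mex{1} = 0
g(12) = mex{1,2} = 0
g(13) = mex{1,2} = 0
The P-positions (g = 0) in 0..13 are 0, 1, 2, 3, 11, 12, 13.

0, 1, 2, 3, 11, 12, 13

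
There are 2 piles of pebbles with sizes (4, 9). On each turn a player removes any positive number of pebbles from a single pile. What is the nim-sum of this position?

13

Compute the nim-sum pairwise:
4 ^ 9 = 13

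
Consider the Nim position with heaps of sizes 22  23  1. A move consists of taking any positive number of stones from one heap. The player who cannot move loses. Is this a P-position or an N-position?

Nim-sum: 22 ^ 23 ^ 1 = 0.
The nim-sum is 0, so this is a P-position: the player to move is in a losing position under optimal play.

P-position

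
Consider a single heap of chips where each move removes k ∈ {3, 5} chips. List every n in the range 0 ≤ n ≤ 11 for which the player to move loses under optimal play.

0, 1, 2, 8, 9, 10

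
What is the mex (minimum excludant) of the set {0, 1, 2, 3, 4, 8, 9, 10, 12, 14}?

5

The values 0, 1, 2, 3, 4 are all present; 5 is the first non-negative integer missing from the set.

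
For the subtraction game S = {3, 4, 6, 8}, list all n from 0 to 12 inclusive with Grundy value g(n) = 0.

0, 1, 2, 11, 12

Build the Grundy sequence with g(k) = mex{g(k−s) : s ∈ {3, 4, 6, 8}, s ≤ k}:
k:     0  1  2  3  4  5  6  7  8  9 10 11 12
g(k):  0  0  0  1  1  1  2  2  2  3  3  0  0
The P-positions (g = 0) in 0..12 are 0, 1, 2, 11, 12.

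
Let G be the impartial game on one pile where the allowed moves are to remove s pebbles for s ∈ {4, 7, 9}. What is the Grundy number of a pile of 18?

Compute g(0), g(1), … for moves {4, 7, 9}:
k:     0  1  2  3  4  5  6  7  8  9 10 11 12 13 14 15 16 17 18
g(k):  0  0  0  0  1  1  1  1  2  2  2  2  3  0  0  0  0  1  1
So g(18) = 1.

1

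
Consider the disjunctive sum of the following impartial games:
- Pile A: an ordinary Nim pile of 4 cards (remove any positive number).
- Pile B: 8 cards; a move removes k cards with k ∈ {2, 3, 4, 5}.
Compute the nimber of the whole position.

Pile A is a plain Nim pile of size 4, so its Grundy value is 4.
Grundy values for pile B (subtraction set {2, 3, 4, 5}):
g(0) = mex{} = 0
g(1) = mex{} = 0
g(2) = mex{0} = 1
g(3) = mex{0} = 1
g(4) = mex{0,1} = 2
g(5) = mex{0,1} = 2
g(6) = mex{0,1,2} = 3
g(7) = mex{1,2} = 0
g(8) = mex{1,2,3} = 0
So g(8) = 0.
By the Sprague-Grundy theorem, the Grundy value of a sum of independent games is the XOR of the component values.
Combined value = 4 XOR 0 = 4.

4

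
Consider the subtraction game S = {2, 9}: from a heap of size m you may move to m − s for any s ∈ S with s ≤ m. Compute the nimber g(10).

1

Compute g(0), g(1), … for moves {2, 9}:
k:     0  1  2  3  4  5  6  7  8  9 10
g(k):  0  0  1  1  0  0  1  1  0  2  1
So g(10) = 1.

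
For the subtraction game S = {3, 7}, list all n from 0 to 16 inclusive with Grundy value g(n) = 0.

Compute g(0), g(1), … for moves {3, 7}:
k:     0  1  2  3  4  5  6  7  8  9 10 11 12 13 14 15 16
g(k):  0  0  0  1  1  1  0  2  2  1  0  0  0  1  1  1  0
The P-positions (g = 0) in 0..16 are 0, 1, 2, 6, 10, 11, 12, 16.

0, 1, 2, 6, 10, 11, 12, 16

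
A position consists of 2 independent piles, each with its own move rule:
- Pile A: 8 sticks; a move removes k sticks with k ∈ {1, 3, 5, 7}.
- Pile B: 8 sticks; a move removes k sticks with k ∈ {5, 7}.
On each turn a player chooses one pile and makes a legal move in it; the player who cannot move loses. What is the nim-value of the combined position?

For pile A, compute g(0), g(1), … with moves {1, 3, 5, 7}:
k:     0  1  2  3  4  5  6  7  8
g(k):  0  1  0  1  0  1  0  1  0
So g(8) = 0.
Build the Grundy sequence for pile B with g(k) = mex{g(k−s) : s ∈ {5, 7}, s ≤ k}:
k:     0  1  2  3  4  5  6  7  8
g(k):  0  0  0  0  0  1  1  1  1
So g(8) = 1.
The value of a disjunctive sum is the nim-sum of the parts.
Combined value = 0 ⊕ 1 = 1.

1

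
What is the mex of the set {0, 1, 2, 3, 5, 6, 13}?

The values 0, 1, 2, 3 are all present; 4 is the first non-negative integer missing from the set.

4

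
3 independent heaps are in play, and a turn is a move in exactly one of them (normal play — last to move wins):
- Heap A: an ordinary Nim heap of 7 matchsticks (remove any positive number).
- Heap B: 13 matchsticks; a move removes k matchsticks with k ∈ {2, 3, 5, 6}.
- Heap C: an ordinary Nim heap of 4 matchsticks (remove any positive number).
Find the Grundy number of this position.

1

Heap A is a plain Nim heap of size 7, so its Grundy value is 7.
For heap B, compute g(0), g(1), … with moves {2, 3, 5, 6}:
g(0) = mex{} = 0
g(1) = mex{} = 0
g(2) = mex{0} = 1
g(3) = mex{0} = 1
g(4) = mex{0,1} = 2
g(5) = mex{0,1} = 2
g(6) = mex{0,1,2} = 3
g(7) = mex{0,1,2} = 3
g(8) = mex{1,2,3} = 0
g(9) = mex{1,2,3} = 0
g(10) = mex{0,2,3} = 1
g(11) = mex{0,2,3} = 1
g(12) = mex{0,1,3} = 2
g(13) = mex{0,1,3} = 2
So g(13) = 2.
Heap C is a plain Nim heap of size 4, so its Grundy value is 4.
By the Sprague-Grundy theorem, the Grundy value of a sum of independent games is the XOR of the component values.
Combined value = 7 ⊕ 2 ⊕ 4 = 1.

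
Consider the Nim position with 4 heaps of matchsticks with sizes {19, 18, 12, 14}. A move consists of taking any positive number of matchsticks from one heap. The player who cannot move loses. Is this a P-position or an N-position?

Compute the nim-sum pairwise:
19 XOR 18 = 1
1 XOR 12 = 13
13 XOR 14 = 3
The nim-sum is 3 ≠ 0, so this is an N-position: the player to move can win.

N-position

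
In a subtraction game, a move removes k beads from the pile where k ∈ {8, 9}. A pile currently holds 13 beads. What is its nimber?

Compute g(0), g(1), … for moves {8, 9}:
k:     0  1  2  3  4  5  6  7  8  9 10 11 12 13
g(k):  0  0  0  0  0  0  0  0  1  1  1  1  1  1
So g(13) = 1.

1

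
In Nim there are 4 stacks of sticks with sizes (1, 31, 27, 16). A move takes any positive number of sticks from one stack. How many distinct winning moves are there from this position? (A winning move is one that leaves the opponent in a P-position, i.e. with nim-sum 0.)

Compute the nim-sum pairwise:
1 ^ 31 = 30
30 ^ 27 = 5
5 ^ 16 = 21
The overall nim-sum is X = 21. A stack of size p has a winning move iff p XOR X < p (reduce it to p XOR X).
  1: 1 XOR 21 = 20 ≥ 1 — no move.
  31: 31 XOR 21 = 10 < 31 — winning move (to 10).
  27: 27 XOR 21 = 14 < 27 — winning move (to 14).
  16: 16 XOR 21 = 5 < 16 — winning move (to 5).
That gives 3 winning moves.

3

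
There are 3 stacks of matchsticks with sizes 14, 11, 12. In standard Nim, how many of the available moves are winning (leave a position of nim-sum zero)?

3

Write each in binary and XOR column by column:
  1110  (14)
  1011  (11)
  1100  (12)
  ----
  1001  (9)
The overall nim-sum is X = 9. A stack of size p has a winning move iff p XOR X < p (reduce it to p XOR X).
  14: 14 XOR 9 = 7 < 14 — winning move (to 7).
  11: 11 XOR 9 = 2 < 11 — winning move (to 2).
  12: 12 XOR 9 = 5 < 12 — winning move (to 5).
That gives 3 winning moves.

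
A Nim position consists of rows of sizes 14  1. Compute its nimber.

Compute the nim-sum pairwise:
14 XOR 1 = 15

15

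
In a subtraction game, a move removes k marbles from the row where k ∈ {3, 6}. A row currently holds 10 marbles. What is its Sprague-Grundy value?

0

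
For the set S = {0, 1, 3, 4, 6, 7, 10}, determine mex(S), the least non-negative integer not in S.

The values 0, 1 are all present; 2 is the first non-negative integer missing from the set.

2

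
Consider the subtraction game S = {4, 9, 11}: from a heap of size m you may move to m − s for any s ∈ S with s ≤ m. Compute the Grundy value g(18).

Compute g(0), g(1), … for moves {4, 9, 11}:
k:     0  1  2  3  4  5  6  7  8  9 10 11 12 13 14 15 16 17 18
g(k):  0  0  0  0  1  1  1  1  0  2  2  2  1  3  3  0  0  2  0
So g(18) = 0.

0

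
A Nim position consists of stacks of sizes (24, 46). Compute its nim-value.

54

In binary:
  011000  (24)
  101110  (46)
  ------
  110110  (54)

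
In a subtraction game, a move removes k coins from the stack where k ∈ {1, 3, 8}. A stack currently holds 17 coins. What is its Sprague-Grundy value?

Grundy values for subtraction set {1, 3, 8}:
k:     0  1  2  3  4  5  6  7  8  9 10 11 12 13 14 15 16 17
g(k):  0  1  0  1  0  1  0  1  2  3  2  0  1  0  1  0  1  0
So g(17) = 0.

0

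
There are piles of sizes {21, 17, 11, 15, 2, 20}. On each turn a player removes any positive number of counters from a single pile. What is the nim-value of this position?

Compute the nim-sum pairwise:
21 XOR 17 = 4
4 XOR 11 = 15
15 XOR 15 = 0
0 XOR 2 = 2
2 XOR 20 = 22

22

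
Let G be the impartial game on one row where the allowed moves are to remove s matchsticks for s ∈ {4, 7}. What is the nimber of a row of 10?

Grundy values for subtraction set {4, 7}:
k:     0  1  2  3  4  5  6  7  8  9 10
g(k):  0  0  0  0  1  1  1  1  2  2  2
So g(10) = 2.

2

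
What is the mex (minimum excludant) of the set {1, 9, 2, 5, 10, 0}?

3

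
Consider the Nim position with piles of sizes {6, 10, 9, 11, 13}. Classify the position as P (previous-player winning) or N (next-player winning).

N-position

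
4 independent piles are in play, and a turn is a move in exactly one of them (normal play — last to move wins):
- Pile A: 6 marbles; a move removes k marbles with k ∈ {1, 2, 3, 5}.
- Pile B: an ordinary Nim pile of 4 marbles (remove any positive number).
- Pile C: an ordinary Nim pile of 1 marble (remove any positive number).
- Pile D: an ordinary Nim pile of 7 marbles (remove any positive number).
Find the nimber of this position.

0

Grundy values for pile A (subtraction set {1, 2, 3, 5}):
g(0) = mex{} = 0
g(1) = mex{0} = 1
g(2) = mex{0,1} = 2
g(3) = mex{0,1,2} = 3
g(4) = mex{1,2,3} = 0
g(5) = mex{0,2,3} = 1
g(6) = mex{0,1,3} = 2
So g(6) = 2.
Pile B is a plain Nim pile of size 4, so its Grundy value is 4.
Pile C is a plain Nim pile of size 1, so its Grundy value is 1.
Pile D is a plain Nim pile of size 7, so its Grundy value is 7.
The value of a disjunctive sum is the nim-sum of the parts.
Combined value = 2 XOR 4 XOR 1 XOR 7 = 0.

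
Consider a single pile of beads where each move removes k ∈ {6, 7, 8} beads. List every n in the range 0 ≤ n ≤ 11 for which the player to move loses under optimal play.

Grundy values for subtraction set {6, 7, 8}:
k:     0  1  2  3  4  5  6  7  8  9 10 11
g(k):  0  0  0  0  0  0  1  1  1  1  1  1
The P-positions (g = 0) in 0..11 are 0, 1, 2, 3, 4, 5.

0, 1, 2, 3, 4, 5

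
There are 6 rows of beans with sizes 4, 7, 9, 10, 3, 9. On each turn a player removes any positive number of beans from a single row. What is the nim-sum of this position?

10

Compute the nim-sum pairwise:
4 ⊕ 7 = 3
3 ⊕ 9 = 10
10 ⊕ 10 = 0
0 ⊕ 3 = 3
3 ⊕ 9 = 10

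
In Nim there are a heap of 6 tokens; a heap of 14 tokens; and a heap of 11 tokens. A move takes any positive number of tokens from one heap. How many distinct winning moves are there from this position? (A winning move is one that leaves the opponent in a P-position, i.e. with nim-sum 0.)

Compute the nim-sum pairwise:
6 ^ 14 = 8
8 ^ 11 = 3
The overall nim-sum is X = 3. A heap of size p has a winning move iff p XOR X < p (reduce it to p XOR X).
  6: 6 XOR 3 = 5 < 6 — winning move (to 5).
  14: 14 XOR 3 = 13 < 14 — winning move (to 13).
  11: 11 XOR 3 = 8 < 11 — winning move (to 8).
That gives 3 winning moves.

3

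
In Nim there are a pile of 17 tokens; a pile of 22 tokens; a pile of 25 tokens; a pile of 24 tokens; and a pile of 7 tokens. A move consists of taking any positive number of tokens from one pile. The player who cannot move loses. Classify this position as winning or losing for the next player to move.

Winning position

Nim-sum: 17 ⊕ 22 ⊕ 25 ⊕ 24 ⊕ 7 = 1.
The nim-sum is 1 ≠ 0, so this is an N-position: the player to move can win.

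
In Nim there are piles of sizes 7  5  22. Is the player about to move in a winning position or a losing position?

Nim-sum: 7 XOR 5 XOR 22 = 20.
The nim-sum is 20 ≠ 0, so this is an N-position: the player to move can win.

Winning position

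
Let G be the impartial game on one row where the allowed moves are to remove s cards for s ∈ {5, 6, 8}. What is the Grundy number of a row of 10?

2

Compute g(0), g(1), … for moves {5, 6, 8}:
k:     0  1  2  3  4  5  6  7  8  9 10
g(k):  0  0  0  0  0  1  1  1  1  1  2
So g(10) = 2.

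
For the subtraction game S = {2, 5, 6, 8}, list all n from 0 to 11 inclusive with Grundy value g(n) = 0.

0, 1, 4, 11

Build the Grundy sequence with g(k) = mex{g(k−s) : s ∈ {2, 5, 6, 8}, s ≤ k}:
k:     0  1  2  3  4  5  6  7  8  9 10 11
g(k):  0  0  1  1  0  2  1  3  2  2  3  0
The P-positions (g = 0) in 0..11 are 0, 1, 4, 11.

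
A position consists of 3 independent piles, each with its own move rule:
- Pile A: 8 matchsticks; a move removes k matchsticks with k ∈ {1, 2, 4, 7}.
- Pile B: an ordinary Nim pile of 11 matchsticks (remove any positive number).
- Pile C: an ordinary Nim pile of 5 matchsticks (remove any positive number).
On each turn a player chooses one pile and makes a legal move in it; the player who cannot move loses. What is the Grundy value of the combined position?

12

Grundy values for pile A (subtraction set {1, 2, 4, 7}):
g(0) = mex{} = 0
g(1) = mex{0} = 1
g(2) = mex{0,1} = 2
g(3) = mex{1,2} = 0
g(4) = mex{0,2} = 1
g(5) = mex{0,1} = 2
g(6) = mex{1,2} = 0
g(7) = mex{0,2} = 1
g(8) = mex{0,1} = 2
So g(8) = 2.
Pile B is a plain Nim pile of size 11, so its Grundy value is 11.
Pile C is a plain Nim pile of size 5, so its Grundy value is 5.
By the Sprague-Grundy theorem, the Grundy value of a sum of independent games is the XOR of the component values.
Combined value = 2 ⊕ 11 ⊕ 5 = 12.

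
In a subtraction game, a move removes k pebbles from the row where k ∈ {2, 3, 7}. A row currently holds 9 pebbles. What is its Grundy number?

Compute g(0), g(1), … for moves {2, 3, 7}:
g(0) = mex{} = 0
g(1) = mex{} = 0
g(2) = mex{0} = 1
g(3) = mex{0} = 1
g(4) = mex{0,1} = 2
g(5) = mex{1} = 0
g(6) = mex{1,2} = 0
g(7) = mex{0,2} = 1
g(8) = mex{0} = 1
g(9) = mex{0,1} = 2
So g(9) = 2.

2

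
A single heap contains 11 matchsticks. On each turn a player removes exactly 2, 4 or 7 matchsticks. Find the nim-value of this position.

1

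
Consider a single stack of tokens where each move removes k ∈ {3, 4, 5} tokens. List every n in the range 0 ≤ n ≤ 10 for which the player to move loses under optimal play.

0, 1, 2, 8, 9, 10

Build the Grundy sequence with g(k) = mex{g(k−s) : s ∈ {3, 4, 5}, s ≤ k}:
k:     0  1  2  3  4  5  6  7  8  9 10
g(k):  0  0  0  1  1  1  2  2  0  0  0
The P-positions (g = 0) in 0..10 are 0, 1, 2, 8, 9, 10.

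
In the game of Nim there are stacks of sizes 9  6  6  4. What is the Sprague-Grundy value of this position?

13

Nim-sum: 9 ⊕ 6 ⊕ 6 ⊕ 4 = 13.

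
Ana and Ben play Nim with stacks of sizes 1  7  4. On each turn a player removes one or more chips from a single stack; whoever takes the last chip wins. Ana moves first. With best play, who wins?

Ana wins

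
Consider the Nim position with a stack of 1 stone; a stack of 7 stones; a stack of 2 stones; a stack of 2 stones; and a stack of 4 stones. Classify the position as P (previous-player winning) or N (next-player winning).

N-position

Nim-sum: 1 ^ 7 ^ 2 ^ 2 ^ 4 = 2.
The nim-sum is 2 ≠ 0, so this is an N-position: the player to move can win.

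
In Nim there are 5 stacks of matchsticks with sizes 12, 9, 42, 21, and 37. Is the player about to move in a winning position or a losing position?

Winning position

Compute the nim-sum pairwise:
12 ⊕ 9 = 5
5 ⊕ 42 = 47
47 ⊕ 21 = 58
58 ⊕ 37 = 31
The nim-sum is 31 ≠ 0, so this is an N-position: the player to move can win.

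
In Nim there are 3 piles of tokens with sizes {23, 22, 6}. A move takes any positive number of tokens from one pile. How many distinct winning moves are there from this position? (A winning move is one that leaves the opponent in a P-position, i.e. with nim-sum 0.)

Compute the nim-sum pairwise:
23 ^ 22 = 1
1 ^ 6 = 7
The overall nim-sum is X = 7. A pile of size p has a winning move iff p XOR X < p (reduce it to p XOR X).
  23: 23 XOR 7 = 16 < 23 — winning move (to 16).
  22: 22 XOR 7 = 17 < 22 — winning move (to 17).
  6: 6 XOR 7 = 1 < 6 — winning move (to 1).
That gives 3 winning moves.

3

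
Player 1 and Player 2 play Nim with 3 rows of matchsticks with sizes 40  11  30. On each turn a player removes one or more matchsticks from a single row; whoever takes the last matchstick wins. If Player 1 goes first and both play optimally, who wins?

Compute the nim-sum pairwise:
40 XOR 11 = 35
35 XOR 30 = 61
The nim-sum is 61 ≠ 0, so this is an N-position: the player to move can win; Player 1 has a winning move.

Player 1 wins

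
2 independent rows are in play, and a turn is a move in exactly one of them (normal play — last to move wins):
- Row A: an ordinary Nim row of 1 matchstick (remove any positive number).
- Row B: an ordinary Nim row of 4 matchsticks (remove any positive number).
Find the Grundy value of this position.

Row A is a plain Nim row of size 1, so its Grundy value is 1.
Row B is a plain Nim row of size 4, so its Grundy value is 4.
The value of a disjunctive sum is the nim-sum of the parts.
Combined value = 1 XOR 4 = 5.

5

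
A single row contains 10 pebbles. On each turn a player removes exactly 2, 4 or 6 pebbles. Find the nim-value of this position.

1

Compute g(0), g(1), … for moves {2, 4, 6}:
g(0) = mex{} = 0
g(1) = mex{} = 0
g(2) = mex{0} = 1
g(3) = mex{0} = 1
g(4) = mex{0,1} = 2
g(5) = mex{0,1} = 2
g(6) = mex{0,1,2} = 3
g(7) = mex{0,1,2} = 3
g(8) = mex{1,2,3} = 0
g(9) = mex{1,2,3} = 0
g(10) = mex{0,2,3} = 1
So g(10) = 1.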